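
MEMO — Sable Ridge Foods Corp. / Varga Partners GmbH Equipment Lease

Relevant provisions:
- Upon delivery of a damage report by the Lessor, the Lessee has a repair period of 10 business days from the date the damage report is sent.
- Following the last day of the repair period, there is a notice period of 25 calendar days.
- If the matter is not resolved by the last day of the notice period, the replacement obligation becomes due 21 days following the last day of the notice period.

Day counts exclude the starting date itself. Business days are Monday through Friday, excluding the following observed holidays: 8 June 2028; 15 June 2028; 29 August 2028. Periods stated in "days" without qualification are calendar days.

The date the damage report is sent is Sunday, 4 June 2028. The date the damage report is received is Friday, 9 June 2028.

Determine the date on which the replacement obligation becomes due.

5 August 2028

The last day of the repair period: counting 10 business days from Sunday, 4 June 2028 (Jun 5, Jun 6, Jun 7, Jun 9, Jun 12, Jun 13, Jun 14, Jun 16, Jun 19, Jun 20, skipping weekends and the listed holidays on Jun 8, Jun 15) reaches Tuesday, 20 June 2028.
The last day of the notice period: 25 calendar days after 20 June 2028 is 15 July 2028.
The date on which the replacement obligation becomes due: 21 calendar days after 15 July 2028 is 5 August 2028.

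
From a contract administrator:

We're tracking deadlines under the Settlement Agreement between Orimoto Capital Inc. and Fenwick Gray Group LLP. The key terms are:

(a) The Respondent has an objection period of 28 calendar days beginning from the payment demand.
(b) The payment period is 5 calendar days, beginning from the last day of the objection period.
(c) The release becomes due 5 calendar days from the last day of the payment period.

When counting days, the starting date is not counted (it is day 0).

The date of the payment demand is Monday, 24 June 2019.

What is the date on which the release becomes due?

1 August 2019

Adding 28 calendar days to 24 June 2019 gives 22 July 2019, which is the last day of the objection period.
The last day of the payment period: 5 calendar days after 22 July 2019 is 27 July 2019.
The date on which the release becomes due: 5 calendar days after 27 July 2019 is 1 August 2019.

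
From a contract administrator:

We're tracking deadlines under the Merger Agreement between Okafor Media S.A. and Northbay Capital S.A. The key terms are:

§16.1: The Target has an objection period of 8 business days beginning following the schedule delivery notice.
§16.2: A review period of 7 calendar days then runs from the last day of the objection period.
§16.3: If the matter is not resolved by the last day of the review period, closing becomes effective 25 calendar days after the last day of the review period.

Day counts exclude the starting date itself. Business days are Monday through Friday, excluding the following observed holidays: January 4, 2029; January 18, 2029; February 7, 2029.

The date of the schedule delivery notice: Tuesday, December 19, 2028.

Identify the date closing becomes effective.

The last day of the objection period: 8 business days after Tuesday, December 19, 2028, skipping weekends — Dec 20, Dec 21, Dec 22, Dec 25, Dec 26, Dec 27, Dec 28, Dec 29 — lands on Friday, December 29, 2028.
Adding 7 calendar days to December 29, 2028 gives January 5, 2029, which is the last day of the review period.
The date closing becomes effective: January 5, 2029 + 25 days = January 30, 2029.

January 30, 2029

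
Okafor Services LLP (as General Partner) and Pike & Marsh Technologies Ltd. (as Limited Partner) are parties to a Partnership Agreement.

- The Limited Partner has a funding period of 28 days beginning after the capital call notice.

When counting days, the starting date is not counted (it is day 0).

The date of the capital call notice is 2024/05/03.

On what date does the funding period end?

2024/05/31

Adding 28 calendar days to 2024/05/03 gives 2024/05/31, which is the last day of the funding period.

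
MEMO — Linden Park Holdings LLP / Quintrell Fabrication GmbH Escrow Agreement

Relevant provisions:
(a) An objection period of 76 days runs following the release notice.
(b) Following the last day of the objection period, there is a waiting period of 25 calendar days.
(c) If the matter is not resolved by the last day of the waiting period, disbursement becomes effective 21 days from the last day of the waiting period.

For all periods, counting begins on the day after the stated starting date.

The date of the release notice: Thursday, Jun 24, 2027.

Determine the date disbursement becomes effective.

Oct 24, 2027

Adding 76 calendar days to Jun 24, 2027 gives Sep 8, 2027, which is the last day of the objection period.
The last day of the waiting period: 25 calendar days after Sep 8, 2027 is Oct 3, 2027.
The date disbursement becomes effective: 21 calendar days after Oct 3, 2027 is Oct 24, 2027.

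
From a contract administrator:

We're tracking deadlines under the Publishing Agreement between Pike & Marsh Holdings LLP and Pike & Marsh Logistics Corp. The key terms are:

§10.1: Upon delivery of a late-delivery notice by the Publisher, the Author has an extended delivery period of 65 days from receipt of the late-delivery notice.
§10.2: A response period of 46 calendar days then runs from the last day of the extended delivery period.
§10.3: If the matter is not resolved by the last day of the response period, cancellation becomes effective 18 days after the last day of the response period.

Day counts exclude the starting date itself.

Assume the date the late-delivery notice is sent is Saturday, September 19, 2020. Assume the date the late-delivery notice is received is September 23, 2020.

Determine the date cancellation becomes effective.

January 30, 2021

The last day of the extended delivery period: September 23, 2020 + 65 days = November 27, 2020.
The last day of the response period: November 27, 2020 + 46 days = January 12, 2021.
The date cancellation becomes effective: January 12, 2021 + 18 days = January 30, 2021.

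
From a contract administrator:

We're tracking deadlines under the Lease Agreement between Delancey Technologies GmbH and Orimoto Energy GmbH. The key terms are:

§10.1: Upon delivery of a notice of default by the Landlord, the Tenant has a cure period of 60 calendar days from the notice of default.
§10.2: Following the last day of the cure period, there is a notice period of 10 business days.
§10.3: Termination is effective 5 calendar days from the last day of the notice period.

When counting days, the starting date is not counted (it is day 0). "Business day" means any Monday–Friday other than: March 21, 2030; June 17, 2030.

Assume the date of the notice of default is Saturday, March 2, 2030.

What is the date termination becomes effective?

May 20, 2030

Adding 60 calendar days to March 2, 2030 gives May 1, 2030, which is the last day of the cure period.
The last day of the notice period: counting 10 business days from Wednesday, May 1, 2030 (May 2, May 3, May 6, May 7, May 8, May 9, May 10, May 13, May 14, May 15, skipping weekends) reaches Wednesday, May 15, 2030.
Adding 5 calendar days to May 15, 2030 gives May 20, 2030, which is the date termination becomes effective.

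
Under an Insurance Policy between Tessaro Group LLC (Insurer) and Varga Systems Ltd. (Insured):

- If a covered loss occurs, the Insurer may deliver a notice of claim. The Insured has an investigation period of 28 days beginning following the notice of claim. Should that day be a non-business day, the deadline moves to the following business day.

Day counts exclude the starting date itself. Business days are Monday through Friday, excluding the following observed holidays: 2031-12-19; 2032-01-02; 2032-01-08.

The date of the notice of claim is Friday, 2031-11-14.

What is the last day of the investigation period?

The last day of the investigation period: 28 calendar days after 2031-11-14 is 2031-12-12. 2031-12-12 is a Friday and is not a listed holiday, so no roll-forward applies.

2031-12-12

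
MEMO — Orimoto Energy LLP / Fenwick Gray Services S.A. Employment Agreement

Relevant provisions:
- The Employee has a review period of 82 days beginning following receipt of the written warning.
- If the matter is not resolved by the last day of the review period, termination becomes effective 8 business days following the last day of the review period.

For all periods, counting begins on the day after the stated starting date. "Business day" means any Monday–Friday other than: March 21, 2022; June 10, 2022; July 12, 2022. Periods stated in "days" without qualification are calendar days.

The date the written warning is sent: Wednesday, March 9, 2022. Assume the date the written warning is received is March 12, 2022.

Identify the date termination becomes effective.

The last day of the review period: 82 calendar days after March 12, 2022 is June 2, 2022.
The date termination becomes effective: counting 8 business days from Thursday, June 2, 2022 (Jun 3, Jun 6, Jun 7, Jun 8, Jun 9, Jun 13, Jun 14, Jun 15, skipping weekends and the listed holiday on Jun 10) reaches Wednesday, June 15, 2022.

June 15, 2022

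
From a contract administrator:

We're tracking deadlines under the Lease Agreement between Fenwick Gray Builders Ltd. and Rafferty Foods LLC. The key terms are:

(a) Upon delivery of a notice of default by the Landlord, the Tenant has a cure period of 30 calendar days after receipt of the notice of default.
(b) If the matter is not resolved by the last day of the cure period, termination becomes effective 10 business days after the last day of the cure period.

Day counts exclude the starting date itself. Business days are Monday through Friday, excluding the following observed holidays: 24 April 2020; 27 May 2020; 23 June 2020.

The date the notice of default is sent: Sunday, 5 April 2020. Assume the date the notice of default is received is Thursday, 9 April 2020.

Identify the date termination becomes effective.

22 May 2020

The last day of the cure period: 9 April 2020 + 30 days = 9 May 2020.
The date termination becomes effective: 10 business days after Saturday, 9 May 2020, skipping weekends — May 11, May 12, May 13, May 14, May 15, May 18, May 19, May 20, May 21, May 22 — lands on Friday, 22 May 2020.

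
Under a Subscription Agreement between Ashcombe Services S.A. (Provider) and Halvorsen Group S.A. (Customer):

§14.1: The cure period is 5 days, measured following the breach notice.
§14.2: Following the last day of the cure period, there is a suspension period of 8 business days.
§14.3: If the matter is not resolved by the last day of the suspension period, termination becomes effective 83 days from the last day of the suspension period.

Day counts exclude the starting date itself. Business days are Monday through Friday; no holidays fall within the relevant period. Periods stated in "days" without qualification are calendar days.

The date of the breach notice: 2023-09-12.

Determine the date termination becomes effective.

The last day of the cure period: 5 calendar days after 2023-09-12 is 2023-09-17.
The last day of the suspension period: 8 business days after Sunday, 2023-09-17, skipping weekends — Sep 18, Sep 19, Sep 20, Sep 21, Sep 22, Sep 25, Sep 26, Sep 27 — lands on Wednesday, 2023-09-27.
The date termination becomes effective: 83 calendar days after 2023-09-27 is 2023-12-19.

2023-12-19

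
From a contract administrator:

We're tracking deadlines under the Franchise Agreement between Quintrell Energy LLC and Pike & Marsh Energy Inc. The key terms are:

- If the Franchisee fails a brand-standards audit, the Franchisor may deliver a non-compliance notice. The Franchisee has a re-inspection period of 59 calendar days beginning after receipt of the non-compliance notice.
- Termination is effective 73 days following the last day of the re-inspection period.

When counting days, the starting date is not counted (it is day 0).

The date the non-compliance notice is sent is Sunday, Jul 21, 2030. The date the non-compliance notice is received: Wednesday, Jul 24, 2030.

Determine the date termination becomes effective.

Dec 3, 2030

The last day of the re-inspection period: Jul 24, 2030 + 59 days = Sep 21, 2030.
The date termination becomes effective: 73 calendar days after Sep 21, 2030 is Dec 3, 2030.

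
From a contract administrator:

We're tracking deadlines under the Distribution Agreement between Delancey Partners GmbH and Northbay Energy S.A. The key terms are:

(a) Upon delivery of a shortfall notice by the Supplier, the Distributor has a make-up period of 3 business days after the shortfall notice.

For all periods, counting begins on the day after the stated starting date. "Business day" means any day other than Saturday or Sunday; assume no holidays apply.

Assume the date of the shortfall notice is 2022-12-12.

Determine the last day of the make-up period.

2022-12-15

The last day of the make-up period: 3 business days after Monday, 2022-12-12, skipping weekends — Dec 13, Dec 14, Dec 15 — lands on Thursday, 2022-12-15.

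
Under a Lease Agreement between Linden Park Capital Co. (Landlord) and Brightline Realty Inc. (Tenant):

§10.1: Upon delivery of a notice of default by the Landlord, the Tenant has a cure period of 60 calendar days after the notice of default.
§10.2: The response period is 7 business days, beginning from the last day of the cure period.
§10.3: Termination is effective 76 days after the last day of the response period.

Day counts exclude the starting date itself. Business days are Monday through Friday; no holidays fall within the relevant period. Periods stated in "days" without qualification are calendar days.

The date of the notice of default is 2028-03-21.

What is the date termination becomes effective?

2028-08-14

The last day of the cure period: 60 calendar days after 2028-03-21 is 2028-05-20.
The last day of the response period: counting 7 business days from Saturday, 2028-05-20 (May 22, May 23, May 24, May 25, May 26, May 29, May 30, skipping weekends) reaches Tuesday, 2028-05-30.
The date termination becomes effective: 76 calendar days after 2028-05-30 is 2028-08-14.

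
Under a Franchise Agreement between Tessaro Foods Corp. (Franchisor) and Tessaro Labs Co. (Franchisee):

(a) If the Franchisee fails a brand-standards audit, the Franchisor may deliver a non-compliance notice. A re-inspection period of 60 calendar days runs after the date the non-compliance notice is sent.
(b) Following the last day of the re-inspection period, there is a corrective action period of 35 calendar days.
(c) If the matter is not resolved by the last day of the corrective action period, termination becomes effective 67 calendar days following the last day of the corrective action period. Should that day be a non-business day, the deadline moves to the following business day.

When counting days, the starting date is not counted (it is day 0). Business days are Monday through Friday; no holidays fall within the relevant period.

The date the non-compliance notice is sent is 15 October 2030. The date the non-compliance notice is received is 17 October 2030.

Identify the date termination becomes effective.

26 March 2031

The last day of the re-inspection period: 15 October 2030 + 60 days = 14 December 2030.
The last day of the corrective action period: 35 calendar days after 14 December 2030 is 18 January 2031.
Adding 67 calendar days to 18 January 2031 gives 26 March 2031, which is the date termination becomes effective. 26 March 2031 is a Wednesday, so no roll-forward applies.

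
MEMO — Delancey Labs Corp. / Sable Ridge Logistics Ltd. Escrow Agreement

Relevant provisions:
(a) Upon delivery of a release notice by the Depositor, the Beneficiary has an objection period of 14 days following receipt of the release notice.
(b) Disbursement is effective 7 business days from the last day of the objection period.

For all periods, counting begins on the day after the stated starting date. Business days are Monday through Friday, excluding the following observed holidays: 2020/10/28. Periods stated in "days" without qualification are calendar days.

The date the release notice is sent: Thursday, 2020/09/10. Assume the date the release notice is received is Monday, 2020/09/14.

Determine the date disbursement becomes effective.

The last day of the objection period: 2020/09/14 + 14 days = 2020/09/28.
From Monday, 2020/09/28, 7 business days (Sep 29, Sep 30, Oct 1, Oct 2, Oct 5, Oct 6, Oct 7, skipping weekends) brings us to Wednesday, 2020/10/07, which is the date disbursement becomes effective.

2020/10/07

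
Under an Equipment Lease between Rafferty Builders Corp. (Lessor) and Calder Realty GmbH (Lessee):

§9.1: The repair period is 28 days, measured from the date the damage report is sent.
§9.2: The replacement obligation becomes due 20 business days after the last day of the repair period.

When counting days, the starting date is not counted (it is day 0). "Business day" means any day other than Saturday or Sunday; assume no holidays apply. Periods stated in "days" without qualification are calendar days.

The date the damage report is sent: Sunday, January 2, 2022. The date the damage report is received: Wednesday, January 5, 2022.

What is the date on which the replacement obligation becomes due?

The last day of the repair period: 28 calendar days after January 2, 2022 is January 30, 2022.
The date on which the replacement obligation becomes due: counting 20 business days from Sunday, January 30, 2022 (Jan 31, Feb 1, Feb 2, Feb 3, …, Feb 23, Feb 24, Feb 25, skipping weekends) reaches Friday, February 25, 2022.

February 25, 2022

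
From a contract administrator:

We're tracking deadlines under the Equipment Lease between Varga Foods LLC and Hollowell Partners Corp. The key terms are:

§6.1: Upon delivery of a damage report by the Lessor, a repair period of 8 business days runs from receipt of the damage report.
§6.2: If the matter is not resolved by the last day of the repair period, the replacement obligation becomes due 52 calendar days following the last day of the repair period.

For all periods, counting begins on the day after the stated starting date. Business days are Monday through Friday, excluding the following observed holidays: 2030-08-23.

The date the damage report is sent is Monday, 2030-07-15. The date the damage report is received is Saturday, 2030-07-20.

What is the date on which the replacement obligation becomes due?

2030-09-21

From Saturday, 2030-07-20, 8 business days (Jul 22, Jul 23, Jul 24, Jul 25, Jul 26, Jul 29, Jul 30, Jul 31, skipping weekends) brings us to Wednesday, 2030-07-31, which is the last day of the repair period.
Adding 52 calendar days to 2030-07-31 gives 2030-09-21, which is the date on which the replacement obligation becomes due.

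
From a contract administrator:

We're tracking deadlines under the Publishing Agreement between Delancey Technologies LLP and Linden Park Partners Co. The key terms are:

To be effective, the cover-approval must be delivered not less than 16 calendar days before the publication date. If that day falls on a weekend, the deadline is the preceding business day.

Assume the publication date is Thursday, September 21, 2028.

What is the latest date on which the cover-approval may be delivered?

Counting back 16 calendar days from September 21, 2028 gives September 5, 2028. That is a Tuesday, so no adjustment is needed.

September 5, 2028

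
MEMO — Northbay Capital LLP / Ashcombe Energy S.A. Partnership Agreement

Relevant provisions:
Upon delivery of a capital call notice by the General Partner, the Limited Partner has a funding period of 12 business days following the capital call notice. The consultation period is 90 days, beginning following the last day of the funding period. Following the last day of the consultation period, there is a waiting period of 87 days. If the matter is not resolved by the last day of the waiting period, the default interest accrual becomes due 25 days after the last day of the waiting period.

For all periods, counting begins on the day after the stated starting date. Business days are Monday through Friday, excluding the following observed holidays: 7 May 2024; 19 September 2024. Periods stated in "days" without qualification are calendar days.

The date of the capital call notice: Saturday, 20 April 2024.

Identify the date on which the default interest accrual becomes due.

26 November 2024

The last day of the funding period: 12 business days after Saturday, 20 April 2024, skipping weekends and the listed holiday on May 7 — Apr 22, Apr 23, Apr 24, Apr 25, …, May 3, May 6, May 8 — lands on Wednesday, 8 May 2024.
The last day of the consultation period: 8 May 2024 + 90 days = 6 August 2024.
The last day of the waiting period: 6 August 2024 + 87 days = 1 November 2024.
The date on which the default interest accrual becomes due: 1 November 2024 + 25 days = 26 November 2024.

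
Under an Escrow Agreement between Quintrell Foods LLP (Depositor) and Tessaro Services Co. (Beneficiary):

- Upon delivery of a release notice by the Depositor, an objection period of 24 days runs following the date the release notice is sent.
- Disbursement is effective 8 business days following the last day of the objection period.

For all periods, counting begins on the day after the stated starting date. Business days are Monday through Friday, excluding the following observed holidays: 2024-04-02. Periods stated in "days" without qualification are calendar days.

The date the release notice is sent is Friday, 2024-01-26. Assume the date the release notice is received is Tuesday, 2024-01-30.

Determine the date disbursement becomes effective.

The last day of the objection period: 2024-01-26 + 24 days = 2024-02-19.
From Monday, 2024-02-19, 8 business days (Feb 20, Feb 21, Feb 22, Feb 23, Feb 26, Feb 27, Feb 28, Feb 29, skipping weekends) brings us to Thursday, 2024-02-29, which is the date disbursement becomes effective.

2024-02-29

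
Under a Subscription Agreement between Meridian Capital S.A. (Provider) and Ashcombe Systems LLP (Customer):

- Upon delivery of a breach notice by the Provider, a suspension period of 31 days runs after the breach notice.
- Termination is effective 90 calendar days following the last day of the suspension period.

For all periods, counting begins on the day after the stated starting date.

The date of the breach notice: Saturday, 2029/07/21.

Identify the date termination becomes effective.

2029/11/19

Adding 31 calendar days to 2029/07/21 gives 2029/08/21, which is the last day of the suspension period.
The date termination becomes effective: 2029/08/21 + 90 days = 2029/11/19.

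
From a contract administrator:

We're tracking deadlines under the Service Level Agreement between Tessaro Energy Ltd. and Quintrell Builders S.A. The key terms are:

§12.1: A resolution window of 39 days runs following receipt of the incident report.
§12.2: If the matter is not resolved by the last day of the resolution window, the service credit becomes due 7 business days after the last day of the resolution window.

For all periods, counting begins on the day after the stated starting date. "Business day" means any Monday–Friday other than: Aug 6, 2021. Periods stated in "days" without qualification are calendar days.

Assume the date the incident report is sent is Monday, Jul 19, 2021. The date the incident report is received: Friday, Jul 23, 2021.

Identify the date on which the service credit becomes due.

Sep 9, 2021

The last day of the resolution window: Jul 23, 2021 + 39 days = Aug 31, 2021.
The date on which the service credit becomes due: 7 business days after Tuesday, Aug 31, 2021, skipping weekends — Sep 1, Sep 2, Sep 3, Sep 6, Sep 7, Sep 8, Sep 9 — lands on Thursday, Sep 9, 2021.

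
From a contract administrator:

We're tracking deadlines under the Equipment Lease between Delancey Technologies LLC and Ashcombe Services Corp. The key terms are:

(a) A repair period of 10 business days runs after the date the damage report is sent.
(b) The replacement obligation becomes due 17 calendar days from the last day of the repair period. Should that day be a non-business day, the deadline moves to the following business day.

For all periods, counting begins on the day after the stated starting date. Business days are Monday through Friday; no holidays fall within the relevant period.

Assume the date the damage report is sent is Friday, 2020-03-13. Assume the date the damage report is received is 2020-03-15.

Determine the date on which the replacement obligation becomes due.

2020-04-13

The last day of the repair period: counting 10 business days from Friday, 2020-03-13 (Mar 16, Mar 17, Mar 18, Mar 19, Mar 20, Mar 23, Mar 24, Mar 25, Mar 26, Mar 27, skipping weekends) reaches Friday, 2020-03-27.
The date on which the replacement obligation becomes due: 17 calendar days after 2020-03-27 is 2020-04-13. 2020-04-13 is a Monday, so no roll-forward applies.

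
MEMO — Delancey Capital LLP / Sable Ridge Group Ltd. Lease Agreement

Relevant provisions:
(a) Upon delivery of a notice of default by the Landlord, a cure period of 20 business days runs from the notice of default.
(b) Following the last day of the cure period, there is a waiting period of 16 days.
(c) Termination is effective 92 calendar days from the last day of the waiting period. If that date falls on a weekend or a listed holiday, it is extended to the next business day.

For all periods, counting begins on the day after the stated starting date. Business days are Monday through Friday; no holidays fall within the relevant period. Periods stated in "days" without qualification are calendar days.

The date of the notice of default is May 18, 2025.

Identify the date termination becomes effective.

The last day of the cure period: 20 business days after Sunday, May 18, 2025, skipping weekends — May 19, May 20, May 21, May 22, …, Jun 11, Jun 12, Jun 13 — lands on Friday, Jun 13, 2025.
The last day of the waiting period: 16 calendar days after Jun 13, 2025 is Jun 29, 2025.
Adding 92 calendar days to Jun 29, 2025 gives Sep 29, 2025, which is the date termination becomes effective. Sep 29, 2025 is a Monday, so no roll-forward applies.

Sep 29, 2025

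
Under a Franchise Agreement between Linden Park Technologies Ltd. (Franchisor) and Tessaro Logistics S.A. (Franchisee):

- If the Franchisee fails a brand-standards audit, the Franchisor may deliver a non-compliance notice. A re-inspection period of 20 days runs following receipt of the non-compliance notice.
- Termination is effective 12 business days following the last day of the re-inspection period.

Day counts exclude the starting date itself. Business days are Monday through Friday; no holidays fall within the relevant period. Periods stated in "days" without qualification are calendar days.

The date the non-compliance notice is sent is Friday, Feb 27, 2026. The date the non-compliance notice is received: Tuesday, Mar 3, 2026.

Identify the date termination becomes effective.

Apr 8, 2026

Adding 20 calendar days to Mar 3, 2026 gives Mar 23, 2026, which is the last day of the re-inspection period.
From Monday, Mar 23, 2026, 12 business days (Mar 24, Mar 25, Mar 26, Mar 27, …, Apr 6, Apr 7, Apr 8, skipping weekends) brings us to Wednesday, Apr 8, 2026, which is the date termination becomes effective.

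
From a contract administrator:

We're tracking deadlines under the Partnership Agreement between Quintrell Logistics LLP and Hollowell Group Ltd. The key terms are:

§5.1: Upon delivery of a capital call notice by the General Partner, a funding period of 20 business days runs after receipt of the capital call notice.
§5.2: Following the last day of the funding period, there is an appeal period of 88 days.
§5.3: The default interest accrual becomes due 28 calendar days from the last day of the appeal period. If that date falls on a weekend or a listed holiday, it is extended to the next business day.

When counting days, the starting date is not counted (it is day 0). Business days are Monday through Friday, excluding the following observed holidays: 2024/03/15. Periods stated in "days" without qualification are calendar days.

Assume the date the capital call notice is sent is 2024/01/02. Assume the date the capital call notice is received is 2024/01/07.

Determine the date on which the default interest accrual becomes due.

The last day of the funding period: 20 business days after Sunday, 2024/01/07, skipping weekends — Jan 8, Jan 9, Jan 10, Jan 11, …, Jan 31, Feb 1, Feb 2 — lands on Friday, 2024/02/02.
The last day of the appeal period: 88 calendar days after 2024/02/02 is 2024/04/30.
The date on which the default interest accrual becomes due: 28 calendar days after 2024/04/30 is 2024/05/28. 2024/05/28 is a Tuesday and is not a listed holiday, so no roll-forward applies.

2024/05/28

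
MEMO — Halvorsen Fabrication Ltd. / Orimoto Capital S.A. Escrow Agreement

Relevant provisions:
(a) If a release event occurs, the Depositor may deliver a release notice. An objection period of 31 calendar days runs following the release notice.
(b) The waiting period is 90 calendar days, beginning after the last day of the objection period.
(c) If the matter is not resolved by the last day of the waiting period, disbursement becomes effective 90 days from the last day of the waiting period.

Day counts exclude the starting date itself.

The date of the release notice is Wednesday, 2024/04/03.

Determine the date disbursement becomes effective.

The last day of the objection period: 2024/04/03 + 31 days = 2024/05/04.
Adding 90 calendar days to 2024/05/04 gives 2024/08/02, which is the last day of the waiting period.
Adding 90 calendar days to 2024/08/02 gives 2024/10/31, which is the date disbursement becomes effective.

2024/10/31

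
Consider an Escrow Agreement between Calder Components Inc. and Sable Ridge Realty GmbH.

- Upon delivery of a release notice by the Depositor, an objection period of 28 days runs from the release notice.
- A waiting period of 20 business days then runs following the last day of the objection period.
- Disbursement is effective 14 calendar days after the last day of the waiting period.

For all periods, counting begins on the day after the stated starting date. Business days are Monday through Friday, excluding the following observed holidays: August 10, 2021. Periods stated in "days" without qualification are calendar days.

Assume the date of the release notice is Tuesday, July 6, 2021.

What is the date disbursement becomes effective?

September 15, 2021

The last day of the objection period: 28 calendar days after July 6, 2021 is August 3, 2021.
From Tuesday, August 3, 2021, 20 business days (Aug 4, Aug 5, Aug 6, Aug 9, …, Aug 30, Aug 31, Sep 1, skipping weekends and the listed holiday on Aug 10) brings us to Wednesday, September 1, 2021, which is the last day of the waiting period.
The date disbursement becomes effective: 14 calendar days after September 1, 2021 is September 15, 2021.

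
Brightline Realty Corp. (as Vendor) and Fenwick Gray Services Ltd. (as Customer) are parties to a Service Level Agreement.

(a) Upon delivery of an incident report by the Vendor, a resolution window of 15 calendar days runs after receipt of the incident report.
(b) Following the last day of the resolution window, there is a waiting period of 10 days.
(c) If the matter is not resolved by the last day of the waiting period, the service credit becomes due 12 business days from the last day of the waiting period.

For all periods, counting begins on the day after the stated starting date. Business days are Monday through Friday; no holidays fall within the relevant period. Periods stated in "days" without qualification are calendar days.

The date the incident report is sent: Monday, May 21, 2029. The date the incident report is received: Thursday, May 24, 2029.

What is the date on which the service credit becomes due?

Jul 4, 2029

The last day of the resolution window: May 24, 2029 + 15 days = Jun 8, 2029.
The last day of the waiting period: 10 calendar days after Jun 8, 2029 is Jun 18, 2029.
From Monday, Jun 18, 2029, 12 business days (Jun 19, Jun 20, Jun 21, Jun 22, …, Jul 2, Jul 3, Jul 4, skipping weekends) brings us to Wednesday, Jul 4, 2029, which is the date on which the service credit becomes due.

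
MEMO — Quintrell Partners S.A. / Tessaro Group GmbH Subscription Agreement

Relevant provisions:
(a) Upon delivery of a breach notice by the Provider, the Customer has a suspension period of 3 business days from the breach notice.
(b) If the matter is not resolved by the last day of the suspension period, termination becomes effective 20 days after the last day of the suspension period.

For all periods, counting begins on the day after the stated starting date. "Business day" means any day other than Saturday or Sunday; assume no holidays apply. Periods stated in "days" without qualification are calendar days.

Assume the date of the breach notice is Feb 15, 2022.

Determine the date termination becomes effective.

From Tuesday, Feb 15, 2022, 3 business days (Feb 16, Feb 17, Feb 18, skipping weekends) brings us to Friday, Feb 18, 2022, which is the last day of the suspension period.
The date termination becomes effective: 20 calendar days after Feb 18, 2022 is Mar 10, 2022.

Mar 10, 2022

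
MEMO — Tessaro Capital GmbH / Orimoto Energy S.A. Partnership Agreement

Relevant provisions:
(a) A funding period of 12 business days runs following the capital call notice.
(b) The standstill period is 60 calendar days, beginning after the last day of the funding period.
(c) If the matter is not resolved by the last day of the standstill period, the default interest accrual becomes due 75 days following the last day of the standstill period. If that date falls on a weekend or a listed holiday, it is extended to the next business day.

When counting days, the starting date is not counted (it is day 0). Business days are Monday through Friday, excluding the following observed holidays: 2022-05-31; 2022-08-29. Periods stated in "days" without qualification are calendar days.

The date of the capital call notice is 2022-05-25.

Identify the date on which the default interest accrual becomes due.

The last day of the funding period: 12 business days after Wednesday, 2022-05-25, skipping weekends and the listed holiday on May 31 — May 26, May 27, May 30, Jun 1, …, Jun 9, Jun 10, Jun 13 — lands on Monday, 2022-06-13.
The last day of the standstill period: 2022-06-13 + 60 days = 2022-08-12.
The date on which the default interest accrual becomes due: 2022-08-12 + 75 days = 2022-10-26. 2022-10-26 is a Wednesday and is not a listed holiday, so no roll-forward applies.

2022-10-26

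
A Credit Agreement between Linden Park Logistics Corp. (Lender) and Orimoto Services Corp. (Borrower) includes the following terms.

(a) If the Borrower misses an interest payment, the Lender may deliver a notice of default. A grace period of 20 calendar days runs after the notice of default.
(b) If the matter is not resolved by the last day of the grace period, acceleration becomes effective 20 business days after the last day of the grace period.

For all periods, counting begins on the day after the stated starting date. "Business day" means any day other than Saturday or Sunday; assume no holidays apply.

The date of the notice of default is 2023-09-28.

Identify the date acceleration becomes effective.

The last day of the grace period: 2023-09-28 + 20 days = 2023-10-18.
The date acceleration becomes effective: counting 20 business days from Wednesday, 2023-10-18 (Oct 19, Oct 20, Oct 23, Oct 24, …, Nov 13, Nov 14, Nov 15, skipping weekends) reaches Wednesday, 2023-11-15.

2023-11-15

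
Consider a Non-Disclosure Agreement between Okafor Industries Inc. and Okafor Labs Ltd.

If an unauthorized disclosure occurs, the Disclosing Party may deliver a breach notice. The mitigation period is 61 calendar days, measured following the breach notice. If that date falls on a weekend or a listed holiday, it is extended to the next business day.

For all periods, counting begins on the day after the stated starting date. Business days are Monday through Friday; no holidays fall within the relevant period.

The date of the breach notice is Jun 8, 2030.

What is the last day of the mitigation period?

Aug 8, 2030

The last day of the mitigation period: 61 calendar days after Jun 8, 2030 is Aug 8, 2030. Aug 8, 2030 is a Thursday, so no roll-forward applies.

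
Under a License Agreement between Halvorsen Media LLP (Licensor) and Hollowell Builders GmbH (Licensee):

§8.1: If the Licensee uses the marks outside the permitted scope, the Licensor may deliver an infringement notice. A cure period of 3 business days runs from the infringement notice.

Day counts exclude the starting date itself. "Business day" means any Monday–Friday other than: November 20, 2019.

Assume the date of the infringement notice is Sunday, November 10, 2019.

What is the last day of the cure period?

From Sunday, November 10, 2019, 3 business days (Nov 11, Nov 12, Nov 13, skipping weekends) brings us to Wednesday, November 13, 2019, which is the last day of the cure period.

November 13, 2019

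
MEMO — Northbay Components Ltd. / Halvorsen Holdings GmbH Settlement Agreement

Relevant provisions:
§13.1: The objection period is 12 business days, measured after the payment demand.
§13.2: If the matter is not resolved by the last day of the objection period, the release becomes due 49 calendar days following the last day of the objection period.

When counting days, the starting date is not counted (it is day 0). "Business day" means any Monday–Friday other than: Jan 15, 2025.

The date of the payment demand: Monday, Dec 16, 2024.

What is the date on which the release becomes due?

The last day of the objection period: 12 business days after Monday, Dec 16, 2024, skipping weekends — Dec 17, Dec 18, Dec 19, Dec 20, …, Dec 30, Dec 31, Jan 1 — lands on Wednesday, Jan 1, 2025.
The date on which the release becomes due: 49 calendar days after Jan 1, 2025 is Feb 19, 2025.

Feb 19, 2025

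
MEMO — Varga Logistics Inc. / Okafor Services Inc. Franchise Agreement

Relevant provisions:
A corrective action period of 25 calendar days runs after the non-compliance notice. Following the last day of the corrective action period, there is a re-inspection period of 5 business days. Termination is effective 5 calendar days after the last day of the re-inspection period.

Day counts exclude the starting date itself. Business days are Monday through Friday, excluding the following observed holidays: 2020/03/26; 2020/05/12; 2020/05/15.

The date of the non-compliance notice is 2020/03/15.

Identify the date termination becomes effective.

2020/04/21

Adding 25 calendar days to 2020/03/15 gives 2020/04/09, which is the last day of the corrective action period.
From Thursday, 2020/04/09, 5 business days (Apr 10, Apr 13, Apr 14, Apr 15, Apr 16, skipping weekends) brings us to Thursday, 2020/04/16, which is the last day of the re-inspection period.
Adding 5 calendar days to 2020/04/16 gives 2020/04/21, which is the date termination becomes effective.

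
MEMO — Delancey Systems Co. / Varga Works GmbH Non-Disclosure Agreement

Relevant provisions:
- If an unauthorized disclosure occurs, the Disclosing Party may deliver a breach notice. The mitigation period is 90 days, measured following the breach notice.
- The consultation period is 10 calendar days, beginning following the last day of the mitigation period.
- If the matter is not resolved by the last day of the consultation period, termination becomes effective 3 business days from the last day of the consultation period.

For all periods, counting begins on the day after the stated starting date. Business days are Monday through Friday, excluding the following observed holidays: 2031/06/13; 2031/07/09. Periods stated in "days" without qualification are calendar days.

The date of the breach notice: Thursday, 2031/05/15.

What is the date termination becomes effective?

2031/08/27

The last day of the mitigation period: 90 calendar days after 2031/05/15 is 2031/08/13.
The last day of the consultation period: 2031/08/13 + 10 days = 2031/08/23.
The date termination becomes effective: counting 3 business days from Saturday, 2031/08/23 (Aug 25, Aug 26, Aug 27, skipping weekends) reaches Wednesday, 2031/08/27.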